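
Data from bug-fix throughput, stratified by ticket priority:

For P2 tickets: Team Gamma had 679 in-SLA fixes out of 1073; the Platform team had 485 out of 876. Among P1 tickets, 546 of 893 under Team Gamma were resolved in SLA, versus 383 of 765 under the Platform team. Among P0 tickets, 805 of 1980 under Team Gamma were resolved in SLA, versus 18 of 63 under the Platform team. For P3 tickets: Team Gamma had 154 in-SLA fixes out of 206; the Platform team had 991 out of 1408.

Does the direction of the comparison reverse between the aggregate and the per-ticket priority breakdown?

Yes

P2: Team Gamma 679/1073 = 63.3%, the Platform team 485/876 = 55.4% → Team Gamma
P1: Team Gamma 546/893 = 61.1%, the Platform team 383/765 = 50.1% → Team Gamma
P0: Team Gamma 805/1980 = 40.7%, the Platform team 18/63 = 28.6% → Team Gamma
P3: Team Gamma 154/206 = 74.8%, the Platform team 991/1408 = 70.4% → Team Gamma
Overall: Team Gamma 2184/4152 = 52.6%, the Platform team 1877/3112 = 60.3% → the Platform team
Team Gamma wins each ticket group but the Platform team wins overall — the comparison reverses. Team Gamma's tickets skew toward P0, which has a lower base rate.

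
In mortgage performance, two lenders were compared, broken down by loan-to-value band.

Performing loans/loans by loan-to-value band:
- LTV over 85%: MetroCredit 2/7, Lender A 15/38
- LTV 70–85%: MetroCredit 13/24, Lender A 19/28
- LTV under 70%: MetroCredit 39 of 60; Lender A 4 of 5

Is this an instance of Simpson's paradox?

Yes

LTV over 85%: MetroCredit 2/7 = 28.6%, Lender A 15/38 = 39.5% → Lender A
LTV 70–85%: MetroCredit 13/24 = 54.2%, Lender A 19/28 = 67.9% → Lender A
LTV under 70%: MetroCredit 39/60 = 65.0%, Lender A 4/5 = 80.0% → Lender A
Overall: MetroCredit 54/91 = 59.3%, Lender A 38/71 = 53.5% → MetroCredit
Lender A wins each loan-to-value group but MetroCredit wins overall — the comparison reverses. Lender A's loans skew toward LTV over 85%, which has a lower base rate.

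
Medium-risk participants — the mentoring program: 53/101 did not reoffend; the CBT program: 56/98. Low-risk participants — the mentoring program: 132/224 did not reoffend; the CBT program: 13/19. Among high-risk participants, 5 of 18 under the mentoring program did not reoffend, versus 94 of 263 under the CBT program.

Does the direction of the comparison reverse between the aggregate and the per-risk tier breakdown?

Yes

Medium-risk: the mentoring program 53/101 = 52.5%, the CBT program 56/98 = 57.1% → the CBT program
Low-risk: the mentoring program 132/224 = 58.9%, the CBT program 13/19 = 68.4% → the CBT program
High-risk: the mentoring program 5/18 = 27.8%, the CBT program 94/263 = 35.7% → the CBT program
Overall: the mentoring program 190/343 = 55.4%, the CBT program 163/380 = 42.9% → the mentoring program
The CBT program wins each risk group but the mentoring program wins overall — the comparison reverses. The CBT program's participants skew toward high-risk, which has a lower base rate.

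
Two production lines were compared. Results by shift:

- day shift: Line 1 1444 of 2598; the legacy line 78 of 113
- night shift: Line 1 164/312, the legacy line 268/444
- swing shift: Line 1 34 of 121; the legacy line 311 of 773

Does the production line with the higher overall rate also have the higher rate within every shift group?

No

Day shift: Line 1 1444/2598 = 55.6%, the legacy line 78/113 = 69.0% → the legacy line
Night shift: Line 1 164/312 = 52.6%, the legacy line 268/444 = 60.4% → the legacy line
Swing shift: Line 1 34/121 = 28.1%, the legacy line 311/773 = 40.2% → the legacy line
Overall: Line 1 1642/3031 = 54.2%, the legacy line 657/1330 = 49.4% → Line 1
The legacy line wins each shift group but Line 1 wins overall — the comparison reverses. The legacy line's units skew toward swing shift, which has a lower base rate.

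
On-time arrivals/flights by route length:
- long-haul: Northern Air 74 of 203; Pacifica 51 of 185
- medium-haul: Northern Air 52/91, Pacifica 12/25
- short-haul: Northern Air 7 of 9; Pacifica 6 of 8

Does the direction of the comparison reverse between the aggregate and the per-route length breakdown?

No

Long-haul: Northern Air 74/203 = 36.5%, Pacifica 51/185 = 27.6% → Northern Air
Medium-haul: Northern Air 52/91 = 57.1%, Pacifica 12/25 = 48.0% → Northern Air
Short-haul: Northern Air 7/9 = 77.8%, Pacifica 6/8 = 75.0% → Northern Air
Overall: Northern Air 133/303 = 43.9%, Pacifica 69/218 = 31.7% → Northern Air
Northern Air wins overall and in every route group — no reversal.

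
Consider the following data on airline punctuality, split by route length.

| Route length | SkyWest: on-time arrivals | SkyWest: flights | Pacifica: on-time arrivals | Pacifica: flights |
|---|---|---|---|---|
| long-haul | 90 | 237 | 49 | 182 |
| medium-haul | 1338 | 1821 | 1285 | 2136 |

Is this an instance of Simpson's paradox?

No

Long-haul: SkyWest 90/237 = 38.0%, Pacifica 49/182 = 26.9% → SkyWest
Medium-haul: SkyWest 1338/1821 = 73.5%, Pacifica 1285/2136 = 60.2% → SkyWest
Overall: SkyWest 1428/2058 = 69.4%, Pacifica 1334/2318 = 57.5% → SkyWest
SkyWest wins overall and in every route group — no reversal.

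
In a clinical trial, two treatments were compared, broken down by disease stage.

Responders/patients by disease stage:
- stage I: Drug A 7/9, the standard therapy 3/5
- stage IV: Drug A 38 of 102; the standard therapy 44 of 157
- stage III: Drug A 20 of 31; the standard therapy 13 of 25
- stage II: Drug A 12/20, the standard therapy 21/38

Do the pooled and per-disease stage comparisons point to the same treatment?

Yes

Stage I: Drug A 7/9 = 77.8%, the standard therapy 3/5 = 60.0% → Drug A
Stage IV: Drug A 38/102 = 37.3%, the standard therapy 44/157 = 28.0% → Drug A
Stage III: Drug A 20/31 = 64.5%, the standard therapy 13/25 = 52.0% → Drug A
Stage II: Drug A 12/20 = 60.0%, the standard therapy 21/38 = 55.3% → Drug A
Overall: Drug A 77/162 = 47.5%, the standard therapy 81/225 = 36.0% → Drug A
Drug A wins overall and in every disease group — no reversal.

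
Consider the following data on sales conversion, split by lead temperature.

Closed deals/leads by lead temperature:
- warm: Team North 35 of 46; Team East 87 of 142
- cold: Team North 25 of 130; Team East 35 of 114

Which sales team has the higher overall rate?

Warm: Team North 35/46 = 76.1%, Team East 87/142 = 61.3% → Team North
Cold: Team North 25/130 = 19.2%, Team East 35/114 = 30.7% → Team East
Overall: Team North 60/176 = 34.1%, Team East 122/256 = 47.7% → Team East
(Neither sweeps every lead group, but Team East has the higher pooled rate.)

Team East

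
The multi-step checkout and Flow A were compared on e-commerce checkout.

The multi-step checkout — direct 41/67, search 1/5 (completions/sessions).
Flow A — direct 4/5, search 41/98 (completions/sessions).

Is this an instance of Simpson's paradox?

Yes

Direct: the multi-step checkout 41/67 = 61.2%, Flow A 4/5 = 80.0% → Flow A
Search: the multi-step checkout 1/5 = 20.0%, Flow A 41/98 = 41.8% → Flow A
Overall: the multi-step checkout 42/72 = 58.3%, Flow A 45/103 = 43.7% → the multi-step checkout
Flow A wins each traffic group but the multi-step checkout wins overall — the comparison reverses. Flow A's sessions skew toward search, which has a lower base rate.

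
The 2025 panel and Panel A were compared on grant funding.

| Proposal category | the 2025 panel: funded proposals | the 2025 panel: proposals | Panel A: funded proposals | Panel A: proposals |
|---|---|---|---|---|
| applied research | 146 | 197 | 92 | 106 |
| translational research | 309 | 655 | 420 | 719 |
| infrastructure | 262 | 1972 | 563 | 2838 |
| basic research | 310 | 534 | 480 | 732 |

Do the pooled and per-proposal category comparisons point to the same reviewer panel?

Yes

Applied research: the 2025 panel 146/197 = 74.1%, Panel A 92/106 = 86.8% → Panel A
Translational research: the 2025 panel 309/655 = 47.2%, Panel A 420/719 = 58.4% → Panel A
Infrastructure: the 2025 panel 262/1972 = 13.3%, Panel A 563/2838 = 19.8% → Panel A
Basic research: the 2025 panel 310/534 = 58.1%, Panel A 480/732 = 65.6% → Panel A
Overall: the 2025 panel 1027/3358 = 30.6%, Panel A 1555/4395 = 35.4% → Panel A
Panel A wins overall and in every proposal group — no reversal.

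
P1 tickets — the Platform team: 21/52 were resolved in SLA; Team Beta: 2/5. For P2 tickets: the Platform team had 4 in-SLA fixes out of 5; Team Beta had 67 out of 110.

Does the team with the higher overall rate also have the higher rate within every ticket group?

No

P1: the Platform team 21/52 = 40.4%, Team Beta 2/5 = 40.0% → the Platform team
P2: the Platform team 4/5 = 80.0%, Team Beta 67/110 = 60.9% → the Platform team
Overall: the Platform team 25/57 = 43.9%, Team Beta 69/115 = 60.0% → Team Beta
The Platform team wins each ticket group but Team Beta wins overall — the comparison reverses. The Platform team's tickets skew toward P1, which has a lower base rate.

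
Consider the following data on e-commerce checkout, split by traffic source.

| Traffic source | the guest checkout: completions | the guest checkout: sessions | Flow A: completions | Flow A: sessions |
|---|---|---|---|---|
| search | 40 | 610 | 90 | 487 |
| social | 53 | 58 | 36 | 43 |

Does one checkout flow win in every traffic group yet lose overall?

Search: the guest checkout 40/610 = 6.6%, Flow A 90/487 = 18.5% → Flow A
Social: the guest checkout 53/58 = 91.4%, Flow A 36/43 = 83.7% → the guest checkout
Overall: the guest checkout 93/668 = 13.9%, Flow A 126/530 = 23.8% → Flow A
Neither sweeps: the guest checkout wins 1 of 2 groups, Flow A wins 1. Flow A wins overall but not every group — no Simpson reversal.

No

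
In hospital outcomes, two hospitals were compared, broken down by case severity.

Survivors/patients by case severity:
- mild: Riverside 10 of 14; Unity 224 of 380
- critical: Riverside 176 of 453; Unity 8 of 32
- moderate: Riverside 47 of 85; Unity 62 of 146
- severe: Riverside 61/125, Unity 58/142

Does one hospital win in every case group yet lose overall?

Yes

Mild: Riverside 10/14 = 71.4%, Unity 224/380 = 58.9% → Riverside
Critical: Riverside 176/453 = 38.9%, Unity 8/32 = 25.0% → Riverside
Moderate: Riverside 47/85 = 55.3%, Unity 62/146 = 42.5% → Riverside
Severe: Riverside 61/125 = 48.8%, Unity 58/142 = 40.8% → Riverside
Overall: Riverside 294/677 = 43.4%, Unity 352/700 = 50.3% → Unity
Riverside wins each case group but Unity wins overall — the comparison reverses. Riverside's patients skew toward critical, which has a lower base rate.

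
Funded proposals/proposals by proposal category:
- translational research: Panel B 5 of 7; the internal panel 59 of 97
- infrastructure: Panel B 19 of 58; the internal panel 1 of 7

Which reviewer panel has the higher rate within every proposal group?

Translational research: Panel B 5/7 = 71.4%, the internal panel 59/97 = 60.8% → Panel B
Infrastructure: Panel B 19/58 = 32.8%, the internal panel 1/7 = 14.3% → Panel B
Panel B has the higher rate in both groups.

Panel B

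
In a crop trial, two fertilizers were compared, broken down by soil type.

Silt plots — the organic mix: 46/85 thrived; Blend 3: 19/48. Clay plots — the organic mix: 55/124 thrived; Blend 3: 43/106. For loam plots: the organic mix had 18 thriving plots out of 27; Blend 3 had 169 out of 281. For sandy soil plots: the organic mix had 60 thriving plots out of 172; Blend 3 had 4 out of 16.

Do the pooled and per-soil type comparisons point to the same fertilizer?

Silt: the organic mix 46/85 = 54.1%, Blend 3 19/48 = 39.6% → the organic mix
Clay: the organic mix 55/124 = 44.4%, Blend 3 43/106 = 40.6% → the organic mix
Loam: the organic mix 18/27 = 66.7%, Blend 3 169/281 = 60.1% → the organic mix
Sandy soil: the organic mix 60/172 = 34.9%, Blend 3 4/16 = 25.0% → the organic mix
Overall: the organic mix 179/408 = 43.9%, Blend 3 235/451 = 52.1% → Blend 3
The organic mix wins each soil group but Blend 3 wins overall — the comparison reverses. The organic mix's plots skew toward sandy soil, which has a lower base rate.

No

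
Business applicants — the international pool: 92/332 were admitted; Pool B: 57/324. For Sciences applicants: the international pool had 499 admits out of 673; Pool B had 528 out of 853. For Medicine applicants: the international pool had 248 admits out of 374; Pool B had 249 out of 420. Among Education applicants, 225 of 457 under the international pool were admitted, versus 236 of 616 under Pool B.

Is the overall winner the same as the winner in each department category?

Business: the international pool 92/332 = 27.7%, Pool B 57/324 = 17.6% → the international pool
Sciences: the international pool 499/673 = 74.1%, Pool B 528/853 = 61.9% → the international pool
Medicine: the international pool 248/374 = 66.3%, Pool B 249/420 = 59.3% → the international pool
Education: the international pool 225/457 = 49.2%, Pool B 236/616 = 38.3% → the international pool
Overall: the international pool 1064/1836 = 58.0%, Pool B 1070/2213 = 48.4% → the international pool
The international pool wins overall and in every department group — no reversal.

Yes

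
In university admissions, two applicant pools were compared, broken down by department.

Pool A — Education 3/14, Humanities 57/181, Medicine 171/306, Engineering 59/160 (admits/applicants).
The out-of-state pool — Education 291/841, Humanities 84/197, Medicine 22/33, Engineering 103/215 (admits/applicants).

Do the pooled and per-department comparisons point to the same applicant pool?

Education: Pool A 3/14 = 21.4%, the out-of-state pool 291/841 = 34.6% → the out-of-state pool
Humanities: Pool A 57/181 = 31.5%, the out-of-state pool 84/197 = 42.6% → the out-of-state pool
Medicine: Pool A 171/306 = 55.9%, the out-of-state pool 22/33 = 66.7% → the out-of-state pool
Engineering: Pool A 59/160 = 36.9%, the out-of-state pool 103/215 = 47.9% → the out-of-state pool
Overall: Pool A 290/661 = 43.9%, the out-of-state pool 500/1286 = 38.9% → Pool A
The out-of-state pool wins each department group but Pool A wins overall — the comparison reverses. The out-of-state pool's applicants skew toward Education, which has a lower base rate.

No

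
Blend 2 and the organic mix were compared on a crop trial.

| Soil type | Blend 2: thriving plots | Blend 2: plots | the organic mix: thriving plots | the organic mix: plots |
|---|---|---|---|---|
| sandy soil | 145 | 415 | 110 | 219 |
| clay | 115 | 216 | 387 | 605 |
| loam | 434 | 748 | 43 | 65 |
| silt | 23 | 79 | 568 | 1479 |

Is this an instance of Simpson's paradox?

Yes

Sandy soil: Blend 2 145/415 = 34.9%, the organic mix 110/219 = 50.2% → the organic mix
Clay: Blend 2 115/216 = 53.2%, the organic mix 387/605 = 64.0% → the organic mix
Loam: Blend 2 434/748 = 58.0%, the organic mix 43/65 = 66.2% → the organic mix
Silt: Blend 2 23/79 = 29.1%, the organic mix 568/1479 = 38.4% → the organic mix
Overall: Blend 2 717/1458 = 49.2%, the organic mix 1108/2368 = 46.8% → Blend 2
The organic mix wins each soil group but Blend 2 wins overall — the comparison reverses. The organic mix's plots skew toward silt, which has a lower base rate.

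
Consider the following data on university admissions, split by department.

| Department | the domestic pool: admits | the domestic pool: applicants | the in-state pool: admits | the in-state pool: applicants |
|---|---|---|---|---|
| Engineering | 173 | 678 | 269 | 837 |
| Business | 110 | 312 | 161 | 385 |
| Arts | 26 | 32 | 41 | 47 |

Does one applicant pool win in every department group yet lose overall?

Engineering: the domestic pool 173/678 = 25.5%, the in-state pool 269/837 = 32.1% → the in-state pool
Business: the domestic pool 110/312 = 35.3%, the in-state pool 161/385 = 41.8% → the in-state pool
Arts: the domestic pool 26/32 = 81.2%, the in-state pool 41/47 = 87.2% → the in-state pool
Overall: the domestic pool 309/1022 = 30.2%, the in-state pool 471/1269 = 37.1% → the in-state pool
The in-state pool wins overall and in every department group — no reversal.

No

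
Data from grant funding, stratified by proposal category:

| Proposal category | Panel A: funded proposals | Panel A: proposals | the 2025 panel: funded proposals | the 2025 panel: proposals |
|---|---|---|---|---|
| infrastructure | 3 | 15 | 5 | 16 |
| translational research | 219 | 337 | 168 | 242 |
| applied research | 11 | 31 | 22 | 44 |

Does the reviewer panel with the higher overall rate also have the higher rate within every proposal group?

Yes

Infrastructure: Panel A 3/15 = 20.0%, the 2025 panel 5/16 = 31.2% → the 2025 panel
Translational research: Panel A 219/337 = 65.0%, the 2025 panel 168/242 = 69.4% → the 2025 panel
Applied research: Panel A 11/31 = 35.5%, the 2025 panel 22/44 = 50.0% → the 2025 panel
Overall: Panel A 233/383 = 60.8%, the 2025 panel 195/302 = 64.6% → the 2025 panel
The 2025 panel wins overall and in every proposal group — no reversal.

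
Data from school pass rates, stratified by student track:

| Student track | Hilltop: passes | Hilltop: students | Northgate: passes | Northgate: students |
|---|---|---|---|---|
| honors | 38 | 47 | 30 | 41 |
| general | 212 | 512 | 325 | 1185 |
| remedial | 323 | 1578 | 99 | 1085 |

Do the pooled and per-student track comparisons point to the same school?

Yes

Honors: Hilltop 38/47 = 80.9%, Northgate 30/41 = 73.2% → Hilltop
General: Hilltop 212/512 = 41.4%, Northgate 325/1185 = 27.4% → Hilltop
Remedial: Hilltop 323/1578 = 20.5%, Northgate 99/1085 = 9.1% → Hilltop
Overall: Hilltop 573/2137 = 26.8%, Northgate 454/2311 = 19.6% → Hilltop
Hilltop wins overall and in every student group — no reversal.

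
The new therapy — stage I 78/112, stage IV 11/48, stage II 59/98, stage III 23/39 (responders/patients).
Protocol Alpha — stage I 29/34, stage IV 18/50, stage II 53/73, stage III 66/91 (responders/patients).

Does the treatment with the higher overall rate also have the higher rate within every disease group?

Stage I: the new therapy 78/112 = 69.6%, Protocol Alpha 29/34 = 85.3% → Protocol Alpha
Stage IV: the new therapy 11/48 = 22.9%, Protocol Alpha 18/50 = 36.0% → Protocol Alpha
Stage II: the new therapy 59/98 = 60.2%, Protocol Alpha 53/73 = 72.6% → Protocol Alpha
Stage III: the new therapy 23/39 = 59.0%, Protocol Alpha 66/91 = 72.5% → Protocol Alpha
Overall: the new therapy 171/297 = 57.6%, Protocol Alpha 166/248 = 66.9% → Protocol Alpha
Protocol Alpha wins overall and in every disease group — no reversal.

Yes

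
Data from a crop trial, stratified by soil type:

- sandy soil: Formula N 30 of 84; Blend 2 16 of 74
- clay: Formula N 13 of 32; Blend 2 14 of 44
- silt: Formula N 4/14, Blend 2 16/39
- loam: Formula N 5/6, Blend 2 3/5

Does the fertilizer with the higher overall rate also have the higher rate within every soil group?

Sandy soil: Formula N 30/84 = 35.7%, Blend 2 16/74 = 21.6% → Formula N
Clay: Formula N 13/32 = 40.6%, Blend 2 14/44 = 31.8% → Formula N
Silt: Formula N 4/14 = 28.6%, Blend 2 16/39 = 41.0% → Blend 2
Loam: Formula N 5/6 = 83.3%, Blend 2 3/5 = 60.0% → Formula N
Overall: Formula N 52/136 = 38.2%, Blend 2 49/162 = 30.2% → Formula N
Neither sweeps: Formula N wins 3 of 4 groups, Blend 2 wins 1. Formula N wins overall but not every group — no Simpson reversal.

No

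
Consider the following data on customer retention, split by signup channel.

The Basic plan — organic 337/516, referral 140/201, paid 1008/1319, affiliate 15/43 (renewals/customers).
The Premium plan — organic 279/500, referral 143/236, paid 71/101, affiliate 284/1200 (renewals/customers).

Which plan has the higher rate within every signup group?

the Basic plan

Organic: the Basic plan 337/516 = 65.3%, the Premium plan 279/500 = 55.8% → the Basic plan
Referral: the Basic plan 140/201 = 69.7%, the Premium plan 143/236 = 60.6% → the Basic plan
Paid: the Basic plan 1008/1319 = 76.4%, the Premium plan 71/101 = 70.3% → the Basic plan
Affiliate: the Basic plan 15/43 = 34.9%, the Premium plan 284/1200 = 23.7% → the Basic plan
The Basic plan has the higher rate in all 4 groups.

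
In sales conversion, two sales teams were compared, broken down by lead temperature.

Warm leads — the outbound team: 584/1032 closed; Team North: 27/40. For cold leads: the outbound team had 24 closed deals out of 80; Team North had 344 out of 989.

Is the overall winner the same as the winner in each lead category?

No

Warm: the outbound team 584/1032 = 56.6%, Team North 27/40 = 67.5% → Team North
Cold: the outbound team 24/80 = 30.0%, Team North 344/989 = 34.8% → Team North
Overall: the outbound team 608/1112 = 54.7%, Team North 371/1029 = 36.1% → the outbound team
Team North wins each lead group but the outbound team wins overall — the comparison reverses. Team North's leads skew toward cold, which has a lower base rate.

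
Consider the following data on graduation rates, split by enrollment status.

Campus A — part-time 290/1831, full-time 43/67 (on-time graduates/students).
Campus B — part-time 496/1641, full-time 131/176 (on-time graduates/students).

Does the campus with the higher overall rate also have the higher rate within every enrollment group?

Part-time: Campus A 290/1831 = 15.8%, Campus B 496/1641 = 30.2% → Campus B
Full-time: Campus A 43/67 = 64.2%, Campus B 131/176 = 74.4% → Campus B
Overall: Campus A 333/1898 = 17.5%, Campus B 627/1817 = 34.5% → Campus B
Campus B wins overall and in every enrollment group — no reversal.

Yes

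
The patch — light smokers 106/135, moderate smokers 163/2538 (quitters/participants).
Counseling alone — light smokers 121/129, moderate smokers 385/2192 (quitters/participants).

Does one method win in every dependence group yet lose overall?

Light smokers: the patch 106/135 = 78.5%, counseling alone 121/129 = 93.8% → counseling alone
Moderate smokers: the patch 163/2538 = 6.4%, counseling alone 385/2192 = 17.6% → counseling alone
Overall: the patch 269/2673 = 10.1%, counseling alone 506/2321 = 21.8% → counseling alone
Counseling alone wins overall and in every dependence group — no reversal.

No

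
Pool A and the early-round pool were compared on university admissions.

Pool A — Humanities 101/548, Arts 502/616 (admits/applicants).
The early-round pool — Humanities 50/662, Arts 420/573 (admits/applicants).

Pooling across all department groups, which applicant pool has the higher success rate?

Pool A

Humanities: Pool A 101/548 = 18.4%, the early-round pool 50/662 = 7.6% → Pool A
Arts: Pool A 502/616 = 81.5%, the early-round pool 420/573 = 73.3% → Pool A
Overall: Pool A 603/1164 = 51.8%, the early-round pool 470/1235 = 38.1% → Pool A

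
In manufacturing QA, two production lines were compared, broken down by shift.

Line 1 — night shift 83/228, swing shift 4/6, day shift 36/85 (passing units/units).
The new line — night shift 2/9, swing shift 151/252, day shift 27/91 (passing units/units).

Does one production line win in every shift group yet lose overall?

Yes

Night shift: Line 1 83/228 = 36.4%, the new line 2/9 = 22.2% → Line 1
Swing shift: Line 1 4/6 = 66.7%, the new line 151/252 = 59.9% → Line 1
Day shift: Line 1 36/85 = 42.4%, the new line 27/91 = 29.7% → Line 1
Overall: Line 1 123/319 = 38.6%, the new line 180/352 = 51.1% → the new line
Line 1 wins each shift group but the new line wins overall — the comparison reverses. Line 1's units skew toward night shift, which has a lower base rate.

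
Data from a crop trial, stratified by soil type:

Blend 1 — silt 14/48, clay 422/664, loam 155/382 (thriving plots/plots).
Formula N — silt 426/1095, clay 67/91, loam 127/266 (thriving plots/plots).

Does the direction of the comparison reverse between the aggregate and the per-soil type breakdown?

Yes

Silt: Blend 1 14/48 = 29.2%, Formula N 426/1095 = 38.9% → Formula N
Clay: Blend 1 422/664 = 63.6%, Formula N 67/91 = 73.6% → Formula N
Loam: Blend 1 155/382 = 40.6%, Formula N 127/266 = 47.7% → Formula N
Overall: Blend 1 591/1094 = 54.0%, Formula N 620/1452 = 42.7% → Blend 1
Formula N wins each soil group but Blend 1 wins overall — the comparison reverses. Formula N's plots skew toward silt, which has a lower base rate.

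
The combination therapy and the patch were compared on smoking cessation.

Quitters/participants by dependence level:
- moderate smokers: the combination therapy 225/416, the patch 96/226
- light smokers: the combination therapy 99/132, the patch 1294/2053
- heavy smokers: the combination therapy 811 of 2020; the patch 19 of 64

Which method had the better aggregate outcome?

Moderate smokers: the combination therapy 225/416 = 54.1%, the patch 96/226 = 42.5% → the combination therapy
Light smokers: the combination therapy 99/132 = 75.0%, the patch 1294/2053 = 63.0% → the combination therapy
Heavy smokers: the combination therapy 811/2020 = 40.1%, the patch 19/64 = 29.7% → the combination therapy
Overall: the combination therapy 1135/2568 = 44.2%, the patch 1409/2343 = 60.1% → the patch
(The combination therapy wins every dependence group but the patch wins overall — the combination therapy's participants skew toward the low-rate heavy smokers group.)

the patch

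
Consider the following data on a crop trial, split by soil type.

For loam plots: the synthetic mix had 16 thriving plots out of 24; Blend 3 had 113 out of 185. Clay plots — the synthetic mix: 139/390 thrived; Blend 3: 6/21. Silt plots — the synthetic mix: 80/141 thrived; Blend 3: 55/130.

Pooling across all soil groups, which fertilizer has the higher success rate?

Loam: the synthetic mix 16/24 = 66.7%, Blend 3 113/185 = 61.1% → the synthetic mix
Clay: the synthetic mix 139/390 = 35.6%, Blend 3 6/21 = 28.6% → the synthetic mix
Silt: the synthetic mix 80/141 = 56.7%, Blend 3 55/130 = 42.3% → the synthetic mix
Overall: the synthetic mix 235/555 = 42.3%, Blend 3 174/336 = 51.8% → Blend 3
(The synthetic mix wins every soil group but Blend 3 wins overall — the synthetic mix's plots skew toward the low-rate clay group.)

Blend 3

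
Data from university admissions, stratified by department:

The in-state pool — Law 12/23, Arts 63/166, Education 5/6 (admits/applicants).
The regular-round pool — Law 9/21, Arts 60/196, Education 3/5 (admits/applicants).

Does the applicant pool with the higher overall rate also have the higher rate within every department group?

Yes

Law: the in-state pool 12/23 = 52.2%, the regular-round pool 9/21 = 42.9% → the in-state pool
Arts: the in-state pool 63/166 = 38.0%, the regular-round pool 60/196 = 30.6% → the in-state pool
Education: the in-state pool 5/6 = 83.3%, the regular-round pool 3/5 = 60.0% → the in-state pool
Overall: the in-state pool 80/195 = 41.0%, the regular-round pool 72/222 = 32.4% → the in-state pool
The in-state pool wins overall and in every department group — no reversal.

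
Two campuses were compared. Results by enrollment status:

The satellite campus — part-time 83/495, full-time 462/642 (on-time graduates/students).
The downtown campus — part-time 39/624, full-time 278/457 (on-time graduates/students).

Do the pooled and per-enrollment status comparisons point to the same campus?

Yes

Part-time: the satellite campus 83/495 = 16.8%, the downtown campus 39/624 = 6.2% → the satellite campus
Full-time: the satellite campus 462/642 = 72.0%, the downtown campus 278/457 = 60.8% → the satellite campus
Overall: the satellite campus 545/1137 = 47.9%, the downtown campus 317/1081 = 29.3% → the satellite campus
The satellite campus wins overall and in every enrollment group — no reversal.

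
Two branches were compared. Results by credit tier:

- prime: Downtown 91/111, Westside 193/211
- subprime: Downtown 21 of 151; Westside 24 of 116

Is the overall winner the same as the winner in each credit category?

Prime: Downtown 91/111 = 82.0%, Westside 193/211 = 91.5% → Westside
Subprime: Downtown 21/151 = 13.9%, Westside 24/116 = 20.7% → Westside
Overall: Downtown 112/262 = 42.7%, Westside 217/327 = 66.4% → Westside
Westside wins overall and in every credit group — no reversal.

Yes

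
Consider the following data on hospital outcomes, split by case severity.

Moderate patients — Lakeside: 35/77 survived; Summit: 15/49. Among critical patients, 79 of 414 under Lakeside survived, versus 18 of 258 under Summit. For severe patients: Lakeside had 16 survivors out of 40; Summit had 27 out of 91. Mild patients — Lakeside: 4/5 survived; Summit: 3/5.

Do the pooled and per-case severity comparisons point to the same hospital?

Moderate: Lakeside 35/77 = 45.5%, Summit 15/49 = 30.6% → Lakeside
Critical: Lakeside 79/414 = 19.1%, Summit 18/258 = 7.0% → Lakeside
Severe: Lakeside 16/40 = 40.0%, Summit 27/91 = 29.7% → Lakeside
Mild: Lakeside 4/5 = 80.0%, Summit 3/5 = 60.0% → Lakeside
Overall: Lakeside 134/536 = 25.0%, Summit 63/403 = 15.6% → Lakeside
Lakeside wins overall and in every case group — no reversal.

Yes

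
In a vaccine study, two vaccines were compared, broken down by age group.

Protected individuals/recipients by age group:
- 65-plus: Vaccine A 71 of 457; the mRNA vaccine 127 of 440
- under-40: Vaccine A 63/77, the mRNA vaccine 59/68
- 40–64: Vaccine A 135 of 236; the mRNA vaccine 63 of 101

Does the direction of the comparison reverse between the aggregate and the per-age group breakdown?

65-plus: Vaccine A 71/457 = 15.5%, the mRNA vaccine 127/440 = 28.9% → the mRNA vaccine
Under-40: Vaccine A 63/77 = 81.8%, the mRNA vaccine 59/68 = 86.8% → the mRNA vaccine
40–64: Vaccine A 135/236 = 57.2%, the mRNA vaccine 63/101 = 62.4% → the mRNA vaccine
Overall: Vaccine A 269/770 = 34.9%, the mRNA vaccine 249/609 = 40.9% → the mRNA vaccine
The mRNA vaccine wins overall and in every age group — no reversal.

No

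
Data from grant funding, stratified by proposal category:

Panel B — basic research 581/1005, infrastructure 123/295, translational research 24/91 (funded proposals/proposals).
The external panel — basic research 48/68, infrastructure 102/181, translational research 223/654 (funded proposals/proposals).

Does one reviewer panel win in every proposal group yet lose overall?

Yes

Basic research: Panel B 581/1005 = 57.8%, the external panel 48/68 = 70.6% → the external panel
Infrastructure: Panel B 123/295 = 41.7%, the external panel 102/181 = 56.4% → the external panel
Translational research: Panel B 24/91 = 26.4%, the external panel 223/654 = 34.1% → the external panel
Overall: Panel B 728/1391 = 52.3%, the external panel 373/903 = 41.3% → Panel B
The external panel wins each proposal group but Panel B wins overall — the comparison reverses. The external panel's proposals skew toward translational research, which has a lower base rate.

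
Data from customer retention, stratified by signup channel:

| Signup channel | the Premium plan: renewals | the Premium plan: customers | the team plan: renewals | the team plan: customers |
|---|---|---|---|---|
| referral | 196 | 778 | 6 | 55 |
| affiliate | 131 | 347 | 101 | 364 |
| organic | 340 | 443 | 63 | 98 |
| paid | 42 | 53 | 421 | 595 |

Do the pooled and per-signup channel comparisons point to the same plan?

No

Referral: the Premium plan 196/778 = 25.2%, the team plan 6/55 = 10.9% → the Premium plan
Affiliate: the Premium plan 131/347 = 37.8%, the team plan 101/364 = 27.7% → the Premium plan
Organic: the Premium plan 340/443 = 76.7%, the team plan 63/98 = 64.3% → the Premium plan
Paid: the Premium plan 42/53 = 79.2%, the team plan 421/595 = 70.8% → the Premium plan
Overall: the Premium plan 709/1621 = 43.7%, the team plan 591/1112 = 53.1% → the team plan
The Premium plan wins each signup group but the team plan wins overall — the comparison reverses. The Premium plan's customers skew toward referral, which has a lower base rate.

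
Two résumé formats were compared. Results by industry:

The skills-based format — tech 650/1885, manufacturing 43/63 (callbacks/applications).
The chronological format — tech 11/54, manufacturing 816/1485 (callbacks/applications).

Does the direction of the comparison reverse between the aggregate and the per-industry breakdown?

Yes

Tech: the skills-based format 650/1885 = 34.5%, the chronological format 11/54 = 20.4% → the skills-based format
Manufacturing: the skills-based format 43/63 = 68.3%, the chronological format 816/1485 = 54.9% → the skills-based format
Overall: the skills-based format 693/1948 = 35.6%, the chronological format 827/1539 = 53.7% → the chronological format
The skills-based format wins each industry group but the chronological format wins overall — the comparison reverses. The skills-based format's applications skew toward tech, which has a lower base rate.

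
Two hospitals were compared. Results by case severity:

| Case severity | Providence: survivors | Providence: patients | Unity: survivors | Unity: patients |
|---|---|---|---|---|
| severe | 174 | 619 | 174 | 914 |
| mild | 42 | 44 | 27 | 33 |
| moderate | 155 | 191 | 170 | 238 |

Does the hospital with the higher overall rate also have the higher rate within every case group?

Yes

Severe: Providence 174/619 = 28.1%, Unity 174/914 = 19.0% → Providence
Mild: Providence 42/44 = 95.5%, Unity 27/33 = 81.8% → Providence
Moderate: Providence 155/191 = 81.2%, Unity 170/238 = 71.4% → Providence
Overall: Providence 371/854 = 43.4%, Unity 371/1185 = 31.3% → Providence
Providence wins overall and in every case group — no reversal.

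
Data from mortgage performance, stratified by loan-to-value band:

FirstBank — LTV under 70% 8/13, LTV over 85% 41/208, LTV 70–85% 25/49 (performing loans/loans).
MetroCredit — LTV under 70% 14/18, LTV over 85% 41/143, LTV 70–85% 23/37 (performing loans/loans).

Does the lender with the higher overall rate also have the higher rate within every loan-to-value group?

Yes

LTV under 70%: FirstBank 8/13 = 61.5%, MetroCredit 14/18 = 77.8% → MetroCredit
LTV over 85%: FirstBank 41/208 = 19.7%, MetroCredit 41/143 = 28.7% → MetroCredit
LTV 70–85%: FirstBank 25/49 = 51.0%, MetroCredit 23/37 = 62.2% → MetroCredit
Overall: FirstBank 74/270 = 27.4%, MetroCredit 78/198 = 39.4% → MetroCredit
MetroCredit wins overall and in every loan-to-value group — no reversal.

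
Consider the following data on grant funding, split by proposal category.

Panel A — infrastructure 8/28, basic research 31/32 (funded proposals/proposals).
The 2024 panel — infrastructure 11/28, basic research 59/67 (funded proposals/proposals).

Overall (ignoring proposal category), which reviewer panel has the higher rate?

the 2024 panel

Infrastructure: Panel A 8/28 = 28.6%, the 2024 panel 11/28 = 39.3% → the 2024 panel
Basic research: Panel A 31/32 = 96.9%, the 2024 panel 59/67 = 88.1% → Panel A
Overall: Panel A 39/60 = 65.0%, the 2024 panel 70/95 = 73.7% → the 2024 panel
(Neither sweeps every proposal group, but the 2024 panel has the higher pooled rate.)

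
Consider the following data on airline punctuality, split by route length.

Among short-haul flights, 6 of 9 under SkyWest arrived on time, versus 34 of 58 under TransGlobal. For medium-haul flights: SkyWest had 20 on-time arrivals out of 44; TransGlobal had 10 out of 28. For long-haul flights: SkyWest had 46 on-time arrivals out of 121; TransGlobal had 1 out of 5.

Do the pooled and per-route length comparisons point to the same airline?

Short-haul: SkyWest 6/9 = 66.7%, TransGlobal 34/58 = 58.6% → SkyWest
Medium-haul: SkyWest 20/44 = 45.5%, TransGlobal 10/28 = 35.7% → SkyWest
Long-haul: SkyWest 46/121 = 38.0%, TransGlobal 1/5 = 20.0% → SkyWest
Overall: SkyWest 72/174 = 41.4%, TransGlobal 45/91 = 49.5% → TransGlobal
SkyWest wins each route group but TransGlobal wins overall — the comparison reverses. SkyWest's flights skew toward long-haul, which has a lower base rate.

No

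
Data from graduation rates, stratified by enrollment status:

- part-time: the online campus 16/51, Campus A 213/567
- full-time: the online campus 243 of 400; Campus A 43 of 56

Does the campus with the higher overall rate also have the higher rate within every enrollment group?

Part-time: the online campus 16/51 = 31.4%, Campus A 213/567 = 37.6% → Campus A
Full-time: the online campus 243/400 = 60.8%, Campus A 43/56 = 76.8% → Campus A
Overall: the online campus 259/451 = 57.4%, Campus A 256/623 = 41.1% → the online campus
Campus A wins each enrollment group but the online campus wins overall — the comparison reverses. Campus A's students skew toward part-time, which has a lower base rate.

No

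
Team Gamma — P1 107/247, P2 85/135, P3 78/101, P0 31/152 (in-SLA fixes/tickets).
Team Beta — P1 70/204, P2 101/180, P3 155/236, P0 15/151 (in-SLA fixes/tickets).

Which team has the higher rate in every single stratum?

Team Gamma

P1: Team Gamma 107/247 = 43.3%, Team Beta 70/204 = 34.3% → Team Gamma
P2: Team Gamma 85/135 = 63.0%, Team Beta 101/180 = 56.1% → Team Gamma
P3: Team Gamma 78/101 = 77.2%, Team Beta 155/236 = 65.7% → Team Gamma
P0: Team Gamma 31/152 = 20.4%, Team Beta 15/151 = 9.9% → Team Gamma
Team Gamma has the higher rate in all 4 groups.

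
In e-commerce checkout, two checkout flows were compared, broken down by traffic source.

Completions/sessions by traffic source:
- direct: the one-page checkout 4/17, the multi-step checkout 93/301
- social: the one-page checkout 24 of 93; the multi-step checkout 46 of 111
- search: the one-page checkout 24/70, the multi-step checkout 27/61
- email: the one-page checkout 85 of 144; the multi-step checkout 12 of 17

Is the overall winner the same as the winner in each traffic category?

No

Direct: the one-page checkout 4/17 = 23.5%, the multi-step checkout 93/301 = 30.9% → the multi-step checkout
Social: the one-page checkout 24/93 = 25.8%, the multi-step checkout 46/111 = 41.4% → the multi-step checkout
Search: the one-page checkout 24/70 = 34.3%, the multi-step checkout 27/61 = 44.3% → the multi-step checkout
Email: the one-page checkout 85/144 = 59.0%, the multi-step checkout 12/17 = 70.6% → the multi-step checkout
Overall: the one-page checkout 137/324 = 42.3%, the multi-step checkout 178/490 = 36.3% → the one-page checkout
The multi-step checkout wins each traffic group but the one-page checkout wins overall — the comparison reverses. The multi-step checkout's sessions skew toward direct, which has a lower base rate.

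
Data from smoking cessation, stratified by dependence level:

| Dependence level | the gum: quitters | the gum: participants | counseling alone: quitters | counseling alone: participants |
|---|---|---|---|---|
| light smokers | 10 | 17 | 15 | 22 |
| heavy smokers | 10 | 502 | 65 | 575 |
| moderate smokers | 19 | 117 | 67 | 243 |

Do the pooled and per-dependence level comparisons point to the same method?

Light smokers: the gum 10/17 = 58.8%, counseling alone 15/22 = 68.2% → counseling alone
Heavy smokers: the gum 10/502 = 2.0%, counseling alone 65/575 = 11.3% → counseling alone
Moderate smokers: the gum 19/117 = 16.2%, counseling alone 67/243 = 27.6% → counseling alone
Overall: the gum 39/636 = 6.1%, counseling alone 147/840 = 17.5% → counseling alone
Counseling alone wins overall and in every dependence group — no reversal.

Yes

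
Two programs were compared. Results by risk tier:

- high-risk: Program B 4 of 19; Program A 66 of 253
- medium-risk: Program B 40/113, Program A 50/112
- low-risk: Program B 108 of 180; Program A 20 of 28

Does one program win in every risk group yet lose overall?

Yes

High-risk: Program B 4/19 = 21.1%, Program A 66/253 = 26.1% → Program A
Medium-risk: Program B 40/113 = 35.4%, Program A 50/112 = 44.6% → Program A
Low-risk: Program B 108/180 = 60.0%, Program A 20/28 = 71.4% → Program A
Overall: Program B 152/312 = 48.7%, Program A 136/393 = 34.6% → Program B
Program A wins each risk group but Program B wins overall — the comparison reverses. Program A's participants skew toward high-risk, which has a lower base rate.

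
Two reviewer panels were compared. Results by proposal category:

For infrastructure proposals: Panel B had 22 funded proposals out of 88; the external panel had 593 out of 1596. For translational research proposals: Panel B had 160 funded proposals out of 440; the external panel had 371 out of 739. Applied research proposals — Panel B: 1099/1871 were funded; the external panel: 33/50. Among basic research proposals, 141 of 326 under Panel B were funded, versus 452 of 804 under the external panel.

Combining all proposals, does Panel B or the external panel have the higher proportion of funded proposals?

Infrastructure: Panel B 22/88 = 25.0%, the external panel 593/1596 = 37.2% → the external panel
Translational research: Panel B 160/440 = 36.4%, the external panel 371/739 = 50.2% → the external panel
Applied research: Panel B 1099/1871 = 58.7%, the external panel 33/50 = 66.0% → the external panel
Basic research: Panel B 141/326 = 43.3%, the external panel 452/804 = 56.2% → the external panel
Overall: Panel B 1422/2725 = 52.2%, the external panel 1449/3189 = 45.4% → Panel B
(The external panel wins every proposal group but Panel B wins overall — the external panel's proposals skew toward the low-rate infrastructure group.)

Panel B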